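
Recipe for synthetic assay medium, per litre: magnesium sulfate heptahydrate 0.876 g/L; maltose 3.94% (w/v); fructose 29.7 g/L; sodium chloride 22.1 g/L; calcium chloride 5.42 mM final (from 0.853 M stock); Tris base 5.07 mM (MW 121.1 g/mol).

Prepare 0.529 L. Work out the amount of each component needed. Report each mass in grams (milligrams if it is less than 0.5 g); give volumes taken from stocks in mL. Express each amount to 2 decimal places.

magnesium sulfate heptahydrate 463.40 mg; maltose 20.84 g; fructose 15.71 g; sodium chloride 11.69 g; calcium chloride 3.36 mL; Tris base 324.79 mg

Scale factor relative to 1 L: 0.529.
magnesium sulfate heptahydrate: 0.876 g/L × 0.529 L = 0.463404 g = 463.40 mg
maltose: 3.94 g per 100 mL × 529 mL ÷ 100 = 20.84 g
fructose: 29.7 g/L × 0.529 L = 15.71 g
sodium chloride: 22.1 g/L × 0.529 L = 11.69 g
calcium chloride: dilute stock: 5.42 mM × 529 mL ÷ 853 mM = 3.36 mL
Tris base: 5.07 mmol/L × 121.1 mg/mmol × 0.529 L = 324.79 mg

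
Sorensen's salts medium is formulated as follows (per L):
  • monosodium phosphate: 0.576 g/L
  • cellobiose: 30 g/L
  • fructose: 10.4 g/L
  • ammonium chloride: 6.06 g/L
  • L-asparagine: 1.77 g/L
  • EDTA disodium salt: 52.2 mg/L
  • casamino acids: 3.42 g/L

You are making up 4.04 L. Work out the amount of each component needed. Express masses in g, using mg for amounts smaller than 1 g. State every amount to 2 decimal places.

Scale factor relative to 1 L: 4.04.
monosodium phosphate: 0.576 g/L × 4.04 L = 2.33 g
cellobiose: 30 g/L × 4.04 L = 121.20 g
fructose: 10.4 g/L × 4.04 L = 42.02 g
ammonium chloride: 6.06 g/L × 4.04 L = 24.48 g
L-asparagine: 1.77 g/L × 4.04 L = 7.15 g
EDTA disodium salt: 52.2 mg/L × 4.04 L = 210.89 mg
casamino acids: 3.42 g/L × 4.04 L = 13.82 g

monosodium phosphate 2.33 g; cellobiose 121.20 g; fructose 42.02 g; ammonium chloride 24.48 g; L-asparagine 7.15 g; EDTA disodium salt 210.89 mg; casamino acids 13.82 g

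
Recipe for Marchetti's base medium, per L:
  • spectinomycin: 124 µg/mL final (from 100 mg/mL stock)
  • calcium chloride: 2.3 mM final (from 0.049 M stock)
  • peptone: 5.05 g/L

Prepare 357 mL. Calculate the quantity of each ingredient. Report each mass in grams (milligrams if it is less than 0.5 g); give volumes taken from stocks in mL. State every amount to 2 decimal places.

Target volume = 357 mL = 0.357 L.
spectinomycin: dilute stock: 124 µg/mL × 357 mL ÷ 100000 µg/mL = 0.44 mL
calcium chloride: V = C2·V2/C1 = 2.3 mM × 357 mL ÷ 49 mM = 16.76 mL
peptone: 5.05 g/L × 0.357 L = 1.80 g

spectinomycin 0.44 mL; calcium chloride 16.76 mL; peptone 1.80 g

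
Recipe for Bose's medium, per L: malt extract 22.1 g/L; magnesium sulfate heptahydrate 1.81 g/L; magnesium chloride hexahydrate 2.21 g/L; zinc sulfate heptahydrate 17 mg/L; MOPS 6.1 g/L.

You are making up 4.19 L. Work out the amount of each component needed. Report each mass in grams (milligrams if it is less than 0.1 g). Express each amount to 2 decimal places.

malt extract 92.60 g; magnesium sulfate heptahydrate 7.58 g; magnesium chloride hexahydrate 9.26 g; zinc sulfate heptahydrate 71.23 mg; MOPS 25.56 g

Working volume: 4.19 L.
malt extract: 22.1 g/L × 4.19 L = 92.60 g
magnesium sulfate heptahydrate: 1.81 g/L × 4.19 L = 7.58 g
magnesium chloride hexahydrate: 2.21 g/L × 4.19 L = 9.26 g
zinc sulfate heptahydrate: 17 mg/L × 4.19 L = 71.23 mg
MOPS: 6.1 g/L × 4.19 L = 25.56 g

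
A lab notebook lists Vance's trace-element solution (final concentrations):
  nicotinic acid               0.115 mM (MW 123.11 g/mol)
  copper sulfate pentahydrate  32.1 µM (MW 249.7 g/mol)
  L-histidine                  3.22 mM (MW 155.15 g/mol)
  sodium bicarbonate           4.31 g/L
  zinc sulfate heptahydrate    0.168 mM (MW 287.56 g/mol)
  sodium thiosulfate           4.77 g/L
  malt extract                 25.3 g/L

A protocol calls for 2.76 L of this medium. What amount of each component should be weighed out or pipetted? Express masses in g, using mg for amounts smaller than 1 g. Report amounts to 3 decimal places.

Working volume: 2.76 L.
nicotinic acid: 0.115 mmol/L × 123.11 mg/mmol × 2.76 L = 39.075 mg
copper sulfate pentahydrate: 32.1 µmol/L × 249.7 g/mol × 2.76 L ÷ 1000 = 22.122 mg
L-histidine: 3.22 mmol/L × 155.15 g/mol × 2.76 L ÷ 1000 = 1.379 g
sodium bicarbonate: 4.31 g/L × 2.76 L = 11.896 g
zinc sulfate heptahydrate: 0.168 mmol/L × 287.56 mg/mmol × 2.76 L = 133.336 mg
sodium thiosulfate: 4.77 g/L × 2.76 L = 13.165 g
malt extract: 25.3 g/L × 2.76 L = 69.828 g

nicotinic acid 39.075 mg; copper sulfate pentahydrate 22.122 mg; L-histidine 1.379 g; sodium bicarbonate 11.896 g; zinc sulfate heptahydrate 133.336 mg; sodium thiosulfate 13.165 g; malt extract 69.828 g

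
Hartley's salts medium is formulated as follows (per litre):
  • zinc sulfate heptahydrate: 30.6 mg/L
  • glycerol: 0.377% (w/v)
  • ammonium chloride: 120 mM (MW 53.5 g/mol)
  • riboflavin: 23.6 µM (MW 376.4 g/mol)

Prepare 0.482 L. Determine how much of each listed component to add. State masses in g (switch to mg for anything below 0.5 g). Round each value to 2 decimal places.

Scale factor relative to 1 L: 0.482.
zinc sulfate heptahydrate: 30.6 mg/L × 0.482 L = 14.75 mg
glycerol: 0.377% w/v = 3.77 g/L → 3.77 × 0.482 L = 1.82 g
ammonium chloride: 120 mmol/L × 53.5 g/mol × 0.482 L ÷ 1000 = 3.09 g
riboflavin: 23.6 µmol/L × 376.4 g/mol × 0.482 L ÷ 1000 = 4.28 mg

zinc sulfate heptahydrate 14.75 mg; glycerol 1.82 g; ammonium chloride 3.09 g; riboflavin 4.28 mg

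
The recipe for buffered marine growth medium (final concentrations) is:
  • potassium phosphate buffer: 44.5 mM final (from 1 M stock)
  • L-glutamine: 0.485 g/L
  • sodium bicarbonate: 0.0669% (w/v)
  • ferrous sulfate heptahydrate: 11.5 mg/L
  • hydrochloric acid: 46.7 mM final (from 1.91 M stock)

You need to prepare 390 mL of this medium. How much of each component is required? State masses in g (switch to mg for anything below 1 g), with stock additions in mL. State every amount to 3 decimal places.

Target volume = 390 mL = 0.39 L.
potassium phosphate buffer: C1V1 = C2V2 → 44.5 mM × 390 mL ÷ 1000 mM = 17.355 mL
L-glutamine: 0.485 g/L × 0.39 L = 0.18915 g = 189.150 mg
sodium bicarbonate: 0.0669% w/v = 0.669 g/L → 0.669 × 0.39 L = 0.26091 g = 260.910 mg
ferrous sulfate heptahydrate: 11.5 mg/L × 0.39 L = 4.485 mg
hydrochloric acid: V = C2·V2/C1 = 46.7 mM × 390 mL ÷ 1910 mM = 9.536 mL

potassium phosphate buffer 17.355 mL; L-glutamine 189.150 mg; sodium bicarbonate 260.910 mg; ferrous sulfate heptahydrate 4.485 mg; hydrochloric acid 9.536 mL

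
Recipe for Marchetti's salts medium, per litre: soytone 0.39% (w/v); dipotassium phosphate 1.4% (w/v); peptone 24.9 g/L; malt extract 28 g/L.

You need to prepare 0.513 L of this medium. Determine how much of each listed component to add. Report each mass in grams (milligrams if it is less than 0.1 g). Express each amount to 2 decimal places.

Working volume: 0.513 L.
soytone: 0.39 g per 100 mL × 513 mL ÷ 100 = 2.00 g
dipotassium phosphate: 1.4 g per 100 mL × 513 mL ÷ 100 = 7.18 g
peptone: 24.9 g/L × 0.513 L = 12.77 g
malt extract: 28 g/L × 0.513 L = 14.36 g

soytone 2.00 g; dipotassium phosphate 7.18 g; peptone 12.77 g; malt extract 14.36 g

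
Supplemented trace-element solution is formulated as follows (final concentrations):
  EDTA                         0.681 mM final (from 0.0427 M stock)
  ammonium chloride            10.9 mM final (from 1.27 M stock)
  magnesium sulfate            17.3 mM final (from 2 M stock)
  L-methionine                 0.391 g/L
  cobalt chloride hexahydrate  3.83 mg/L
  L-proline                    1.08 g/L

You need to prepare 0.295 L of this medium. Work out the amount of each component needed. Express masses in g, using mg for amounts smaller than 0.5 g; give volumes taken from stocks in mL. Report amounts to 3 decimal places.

Working volume: 0.295 L.
EDTA: V = C2·V2/C1 = 0.681 mM × 295 mL ÷ 42.7 mM = 4.705 mL
ammonium chloride: C1V1 = C2V2 → 10.9 mM × 295 mL ÷ 1270 mM = 2.532 mL
magnesium sulfate: V = C2·V2/C1 = 17.3 mM × 295 mL ÷ 2000 mM = 2.552 mL
L-methionine: 0.391 g/L × 0.295 L = 0.115345 g = 115.345 mg
cobalt chloride hexahydrate: 3.83 mg/L × 0.295 L = 1.130 mg
L-proline: 1.08 g/L × 0.295 L = 0.3186 g = 318.600 mg

EDTA 4.705 mL; ammonium chloride 2.532 mL; magnesium sulfate 2.552 mL; L-methionine 115.345 mg; cobalt chloride hexahydrate 1.130 mg; L-proline 318.600 mg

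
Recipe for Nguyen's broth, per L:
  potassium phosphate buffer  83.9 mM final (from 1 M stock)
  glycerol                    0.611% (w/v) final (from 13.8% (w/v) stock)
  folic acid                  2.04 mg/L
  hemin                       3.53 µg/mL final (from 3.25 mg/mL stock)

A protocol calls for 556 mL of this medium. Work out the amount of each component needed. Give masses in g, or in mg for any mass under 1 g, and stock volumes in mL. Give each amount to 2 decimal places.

Target volume = 556 mL = 0.556 L.
potassium phosphate buffer: V = C2·V2/C1 = 83.9 mM × 556 mL ÷ 1000 mM = 46.65 mL
glycerol: V = C2·V2/C1 = 0.611% ÷ 13.8% × 556 mL = 24.62 mL
folic acid: 2.04 mg/L × 0.556 L = 1.13 mg
hemin: dilute stock: 3.53 µg/mL × 556 mL ÷ 3250 µg/mL = 0.60 mL

potassium phosphate buffer 46.65 mL; glycerol 24.62 mL; folic acid 1.13 mg; hemin 0.60 mL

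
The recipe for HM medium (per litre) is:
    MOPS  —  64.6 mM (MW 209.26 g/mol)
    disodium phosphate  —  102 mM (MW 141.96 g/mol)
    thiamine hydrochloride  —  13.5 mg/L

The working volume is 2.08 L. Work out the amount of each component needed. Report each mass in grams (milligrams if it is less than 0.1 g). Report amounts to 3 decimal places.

Scale factor relative to 1 L: 2.08.
MOPS: 64.6 mmol/L × 209.26 g/mol × 2.08 L ÷ 1000 = 28.118 g
disodium phosphate: 102 mmol/L × 141.96 g/mol × 2.08 L ÷ 1000 = 30.118 g
thiamine hydrochloride: 13.5 mg/L × 2.08 L = 28.080 mg

MOPS 28.118 g; disodium phosphate 30.118 g; thiamine hydrochloride 28.080 mg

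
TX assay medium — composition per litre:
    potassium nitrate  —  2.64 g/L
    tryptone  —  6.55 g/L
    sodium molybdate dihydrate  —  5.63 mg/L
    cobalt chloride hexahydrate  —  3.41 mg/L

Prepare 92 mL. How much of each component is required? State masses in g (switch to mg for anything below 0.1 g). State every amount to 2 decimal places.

Target volume = 92 mL = 0.092 L.
potassium nitrate: 2.64 g/L × 0.092 L = 0.24 g
tryptone: 6.55 g/L × 0.092 L = 0.60 g
sodium molybdate dihydrate: 5.63 mg/L × 0.092 L = 0.52 mg
cobalt chloride hexahydrate: 3.41 mg/L × 0.092 L = 0.31 mg

potassium nitrate 0.24 g; tryptone 0.60 g; sodium molybdate dihydrate 0.52 mg; cobalt chloride hexahydrate 0.31 mg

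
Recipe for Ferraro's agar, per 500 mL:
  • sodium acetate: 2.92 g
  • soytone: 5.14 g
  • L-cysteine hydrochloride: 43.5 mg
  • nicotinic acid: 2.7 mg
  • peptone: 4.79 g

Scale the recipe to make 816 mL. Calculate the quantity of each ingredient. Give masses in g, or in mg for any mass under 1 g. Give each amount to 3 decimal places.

Scale factor = 816 mL / 500 mL = 1.632.
sodium acetate: 2.92 g × (816 mL / 500 mL) = 4.765 g
soytone: 5.14 g × (816 mL / 500 mL) = 8.388 g
L-cysteine hydrochloride: 43.5 mg × (816 mL / 500 mL) = 70.992 mg
nicotinic acid: 2.7 mg × (816 mL / 500 mL) = 4.406 mg
peptone: 4.79 g × (816 mL / 500 mL) = 7.817 g

sodium acetate 4.765 g; soytone 8.388 g; L-cysteine hydrochloride 70.992 mg; nicotinic acid 4.406 mg; peptone 7.817 g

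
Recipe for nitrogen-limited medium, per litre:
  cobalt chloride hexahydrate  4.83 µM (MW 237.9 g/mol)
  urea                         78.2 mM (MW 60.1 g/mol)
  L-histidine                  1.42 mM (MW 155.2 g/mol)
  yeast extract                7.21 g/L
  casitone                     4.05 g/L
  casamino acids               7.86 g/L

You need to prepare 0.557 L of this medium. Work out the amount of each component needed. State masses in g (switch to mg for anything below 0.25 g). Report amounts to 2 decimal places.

cobalt chloride hexahydrate 0.64 mg; urea 2.62 g; L-histidine 122.75 mg; yeast extract 4.02 g; casitone 2.26 g; casamino acids 4.38 g

Scale factor relative to 1 L: 0.557.
cobalt chloride hexahydrate: 4.83 µmol/L × 237.9 g/mol × 0.557 L ÷ 1000 = 0.64 mg
urea: 78.2 mmol/L × 60.1 g/mol × 0.557 L ÷ 1000 = 2.62 g
L-histidine: 1.42 mmol/L × 155.2 mg/mmol × 0.557 L = 122.75 mg
yeast extract: 7.21 g/L × 0.557 L = 4.02 g
casitone: 4.05 g/L × 0.557 L = 2.26 g
casamino acids: 7.86 g/L × 0.557 L = 4.38 g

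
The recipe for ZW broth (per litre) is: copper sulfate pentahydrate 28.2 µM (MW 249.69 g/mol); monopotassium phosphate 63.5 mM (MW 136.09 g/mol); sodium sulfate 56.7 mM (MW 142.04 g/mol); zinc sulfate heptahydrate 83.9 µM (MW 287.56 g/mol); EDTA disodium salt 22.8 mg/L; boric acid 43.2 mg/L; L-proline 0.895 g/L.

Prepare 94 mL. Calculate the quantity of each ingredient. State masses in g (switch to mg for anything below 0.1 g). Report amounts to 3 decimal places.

copper sulfate pentahydrate 0.662 mg; monopotassium phosphate 0.812 g; sodium sulfate 0.757 g; zinc sulfate heptahydrate 2.268 mg; EDTA disodium salt 2.143 mg; boric acid 4.061 mg; L-proline 84.130 mg

Working volume: 94 mL = 0.094 L.
copper sulfate pentahydrate: 28.2 µmol/L × 249.69 g/mol × 0.094 L ÷ 1000 = 0.662 mg
monopotassium phosphate: 63.5 mmol/L × 136.09 g/mol × 0.094 L ÷ 1000 = 0.812 g
sodium sulfate: 56.7 mmol/L × 142.04 g/mol × 0.094 L ÷ 1000 = 0.757 g
zinc sulfate heptahydrate: 83.9 µmol/L × 287.56 g/mol × 0.094 L ÷ 1000 = 2.268 mg
EDTA disodium salt: 22.8 mg/L × 0.094 L = 2.143 mg
boric acid: 43.2 mg/L × 0.094 L = 4.061 mg
L-proline: 0.895 g/L × 0.094 L = 0.08413 g = 84.130 mg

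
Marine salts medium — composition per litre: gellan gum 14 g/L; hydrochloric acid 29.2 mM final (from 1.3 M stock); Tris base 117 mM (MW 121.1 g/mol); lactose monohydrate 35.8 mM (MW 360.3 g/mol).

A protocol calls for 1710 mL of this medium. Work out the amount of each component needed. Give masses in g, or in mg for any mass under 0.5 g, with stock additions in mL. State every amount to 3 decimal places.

gellan gum 23.940 g; hydrochloric acid 38.409 mL; Tris base 24.228 g; lactose monohydrate 22.057 g

Target volume = 1710 mL = 1.71 L.
gellan gum: 14 g/L × 1.71 L = 23.940 g
hydrochloric acid: dilute stock: 29.2 mM × 1710 mL ÷ 1300 mM = 38.409 mL
Tris base: 117 mmol/L × 121.1 g/mol × 1.71 L ÷ 1000 = 24.228 g
lactose monohydrate: 35.8 mmol/L × 360.3 g/mol × 1.71 L ÷ 1000 = 22.057 g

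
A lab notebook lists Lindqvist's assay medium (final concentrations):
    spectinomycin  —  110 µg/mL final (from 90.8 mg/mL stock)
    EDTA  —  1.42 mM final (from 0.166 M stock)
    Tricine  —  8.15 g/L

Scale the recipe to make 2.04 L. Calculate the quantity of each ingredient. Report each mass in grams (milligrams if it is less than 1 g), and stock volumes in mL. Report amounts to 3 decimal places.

spectinomycin 2.471 mL; EDTA 17.451 mL; Tricine 16.626 g

Working volume: 2.04 L.
spectinomycin: V = C2·V2/C1 = 110 µg/mL × 2040 mL ÷ 90800 µg/mL = 2.471 mL
EDTA: C1V1 = C2V2 → 1.42 mM × 2040 mL ÷ 166 mM = 17.451 mL
Tricine: 8.15 g/L × 2.04 L = 16.626 g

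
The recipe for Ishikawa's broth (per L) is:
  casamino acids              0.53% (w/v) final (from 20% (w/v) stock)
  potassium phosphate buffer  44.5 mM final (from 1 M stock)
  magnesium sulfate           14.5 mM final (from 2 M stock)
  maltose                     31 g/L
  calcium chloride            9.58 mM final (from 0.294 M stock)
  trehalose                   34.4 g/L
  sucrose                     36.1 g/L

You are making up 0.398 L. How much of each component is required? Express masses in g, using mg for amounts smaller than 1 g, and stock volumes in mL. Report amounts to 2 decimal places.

Scale factor relative to 1 L: 0.398.
casamino acids: V = C2·V2/C1 = 0.53% ÷ 20% × 398 mL = 10.55 mL
potassium phosphate buffer: V = C2·V2/C1 = 44.5 mM × 398 mL ÷ 1000 mM = 17.71 mL
magnesium sulfate: C1V1 = C2V2 → 14.5 mM × 398 mL ÷ 2000 mM = 2.89 mL
maltose: 31 g/L × 0.398 L = 12.34 g
calcium chloride: dilute stock: 9.58 mM × 398 mL ÷ 294 mM = 12.97 mL
trehalose: 34.4 g/L × 0.398 L = 13.69 g
sucrose: 36.1 g/L × 0.398 L = 14.37 g

casamino acids 10.55 mL; potassium phosphate buffer 17.71 mL; magnesium sulfate 2.89 mL; maltose 12.34 g; calcium chloride 12.97 mL; trehalose 13.69 g; sucrose 14.37 g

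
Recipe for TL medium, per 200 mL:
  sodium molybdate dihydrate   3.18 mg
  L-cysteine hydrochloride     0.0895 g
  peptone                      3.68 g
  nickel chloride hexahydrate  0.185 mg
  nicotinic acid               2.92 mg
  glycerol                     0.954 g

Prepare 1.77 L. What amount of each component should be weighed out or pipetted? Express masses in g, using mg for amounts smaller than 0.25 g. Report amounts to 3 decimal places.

sodium molybdate dihydrate 28.143 mg; L-cysteine hydrochloride 0.792 g; peptone 32.568 g; nickel chloride hexahydrate 1.637 mg; nicotinic acid 25.842 mg; glycerol 8.443 g

Ratio of target to recipe volume: 1770 / 200 = 8.85.
sodium molybdate dihydrate: 3.18 mg × (1770 mL / 200 mL) = 28.143 mg
L-cysteine hydrochloride: 0.0895 g × (1770 mL / 200 mL) = 0.792 g
peptone: 3.68 g × (1770 mL / 200 mL) = 32.568 g
nickel chloride hexahydrate: 0.185 mg × (1770 mL / 200 mL) = 1.637 mg
nicotinic acid: 2.92 mg × (1770 mL / 200 mL) = 25.842 mg
glycerol: 0.954 g × (1770 mL / 200 mL) = 8.443 g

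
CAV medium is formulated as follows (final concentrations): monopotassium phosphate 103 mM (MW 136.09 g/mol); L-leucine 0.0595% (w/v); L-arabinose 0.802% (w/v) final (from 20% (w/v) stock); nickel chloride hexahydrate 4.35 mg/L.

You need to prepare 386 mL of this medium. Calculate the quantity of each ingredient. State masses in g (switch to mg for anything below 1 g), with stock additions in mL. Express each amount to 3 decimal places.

monopotassium phosphate 5.411 g; L-leucine 229.670 mg; L-arabinose 15.479 mL; nickel chloride hexahydrate 1.679 mg

Scale factor relative to 1 L: 0.386.
monopotassium phosphate: 103 mmol/L × 136.09 g/mol × 0.386 L ÷ 1000 = 5.411 g
L-leucine: 0.0595 g per 100 mL × 386 mL ÷ 100 = 0.22967 g = 229.670 mg
L-arabinose: dilute stock: 0.802% ÷ 20% × 386 mL = 15.479 mL
nickel chloride hexahydrate: 4.35 mg/L × 0.386 L = 1.679 mg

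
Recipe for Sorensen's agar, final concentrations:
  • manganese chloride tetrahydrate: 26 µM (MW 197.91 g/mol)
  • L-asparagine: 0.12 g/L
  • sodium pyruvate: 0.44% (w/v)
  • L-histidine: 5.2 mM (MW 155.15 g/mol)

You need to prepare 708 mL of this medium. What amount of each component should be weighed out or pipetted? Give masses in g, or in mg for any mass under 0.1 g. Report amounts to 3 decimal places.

Working volume: 708 mL = 0.708 L.
manganese chloride tetrahydrate: 26 µmol/L × 197.91 g/mol × 0.708 L ÷ 1000 = 3.643 mg
L-asparagine: 0.12 g/L × 0.708 L = 0.08496 g = 84.960 mg
sodium pyruvate: 0.44 g per 100 mL × 708 mL ÷ 100 = 3.115 g
L-histidine: 5.2 mmol/L × 155.15 g/mol × 0.708 L ÷ 1000 = 0.571 g

manganese chloride tetrahydrate 3.643 mg; L-asparagine 84.960 mg; sodium pyruvate 3.115 g; L-histidine 0.571 g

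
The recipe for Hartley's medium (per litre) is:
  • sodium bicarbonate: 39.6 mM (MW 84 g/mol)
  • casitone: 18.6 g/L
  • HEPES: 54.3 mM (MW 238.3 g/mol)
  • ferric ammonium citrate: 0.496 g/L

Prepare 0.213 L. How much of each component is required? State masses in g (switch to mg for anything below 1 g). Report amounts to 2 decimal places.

Scale factor relative to 1 L: 0.213.
sodium bicarbonate: 39.6 mmol/L × 84 mg/mmol × 0.213 L = 708.52 mg
casitone: 18.6 g/L × 0.213 L = 3.96 g
HEPES: 54.3 mmol/L × 238.3 g/mol × 0.213 L ÷ 1000 = 2.76 g
ferric ammonium citrate: 0.496 g/L × 0.213 L = 0.105648 g = 105.65 mg

sodium bicarbonate 708.52 mg; casitone 3.96 g; HEPES 2.76 g; ferric ammonium citrate 105.65 mg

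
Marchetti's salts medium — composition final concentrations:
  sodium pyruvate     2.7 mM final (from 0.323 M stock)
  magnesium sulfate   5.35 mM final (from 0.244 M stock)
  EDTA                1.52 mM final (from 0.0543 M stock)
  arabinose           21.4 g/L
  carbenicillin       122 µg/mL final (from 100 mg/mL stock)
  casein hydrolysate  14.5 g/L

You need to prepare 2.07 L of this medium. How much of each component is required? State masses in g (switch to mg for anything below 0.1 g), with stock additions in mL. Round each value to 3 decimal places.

sodium pyruvate 17.303 mL; magnesium sulfate 45.387 mL; EDTA 57.945 mL; arabinose 44.298 g; carbenicillin 2.525 mL; casein hydrolysate 30.015 g

Working volume: 2.07 L.
sodium pyruvate: V = C2·V2/C1 = 2.7 mM × 2070 mL ÷ 323 mM = 17.303 mL
magnesium sulfate: C1V1 = C2V2 → 5.35 mM × 2070 mL ÷ 244 mM = 45.387 mL
EDTA: dilute stock: 1.52 mM × 2070 mL ÷ 54.3 mM = 57.945 mL
arabinose: 21.4 g/L × 2.07 L = 44.298 g
carbenicillin: dilute stock: 122 µg/mL × 2070 mL ÷ 100000 µg/mL = 2.525 mL
casein hydrolysate: 14.5 g/L × 2.07 L = 30.015 g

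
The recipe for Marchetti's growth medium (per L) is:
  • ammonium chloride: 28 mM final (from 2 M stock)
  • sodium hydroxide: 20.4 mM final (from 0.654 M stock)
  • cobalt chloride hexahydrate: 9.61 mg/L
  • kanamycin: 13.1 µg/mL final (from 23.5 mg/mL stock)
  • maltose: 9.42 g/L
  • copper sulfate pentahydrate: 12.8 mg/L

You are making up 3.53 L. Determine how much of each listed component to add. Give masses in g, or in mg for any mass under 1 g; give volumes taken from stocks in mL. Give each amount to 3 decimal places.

Scale factor relative to 1 L: 3.53.
ammonium chloride: dilute stock: 28 mM × 3530 mL ÷ 2000 mM = 49.420 mL
sodium hydroxide: V = C2·V2/C1 = 20.4 mM × 3530 mL ÷ 654 mM = 110.110 mL
cobalt chloride hexahydrate: 9.61 mg/L × 3.53 L = 33.923 mg
kanamycin: V = C2·V2/C1 = 13.1 µg/mL × 3530 mL ÷ 23500 µg/mL = 1.968 mL
maltose: 9.42 g/L × 3.53 L = 33.253 g
copper sulfate pentahydrate: 12.8 mg/L × 3.53 L = 45.184 mg

ammonium chloride 49.420 mL; sodium hydroxide 110.110 mL; cobalt chloride hexahydrate 33.923 mg; kanamycin 1.968 mL; maltose 33.253 g; copper sulfate pentahydrate 45.184 mg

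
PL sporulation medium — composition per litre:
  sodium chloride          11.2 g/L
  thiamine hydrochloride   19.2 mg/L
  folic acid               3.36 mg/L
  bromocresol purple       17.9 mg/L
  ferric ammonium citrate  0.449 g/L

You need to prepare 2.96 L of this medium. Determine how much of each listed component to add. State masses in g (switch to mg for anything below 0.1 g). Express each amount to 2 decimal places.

sodium chloride 33.15 g; thiamine hydrochloride 56.83 mg; folic acid 9.95 mg; bromocresol purple 52.98 mg; ferric ammonium citrate 1.33 g

Working volume: 2.96 L.
sodium chloride: 11.2 g/L × 2.96 L = 33.15 g
thiamine hydrochloride: 19.2 mg/L × 2.96 L = 56.83 mg
folic acid: 3.36 mg/L × 2.96 L = 9.95 mg
bromocresol purple: 17.9 mg/L × 2.96 L = 52.98 mg
ferric ammonium citrate: 0.449 g/L × 2.96 L = 1.33 g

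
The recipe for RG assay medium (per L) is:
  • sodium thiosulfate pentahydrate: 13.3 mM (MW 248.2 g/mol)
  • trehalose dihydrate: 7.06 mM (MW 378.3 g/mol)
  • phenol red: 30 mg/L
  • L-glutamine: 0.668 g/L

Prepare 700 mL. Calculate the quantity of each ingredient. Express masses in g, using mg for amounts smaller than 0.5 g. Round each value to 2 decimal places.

Scale factor relative to 1 L: 0.7.
sodium thiosulfate pentahydrate: 13.3 mmol/L × 248.2 g/mol × 0.7 L ÷ 1000 = 2.31 g
trehalose dihydrate: 7.06 mmol/L × 378.3 g/mol × 0.7 L ÷ 1000 = 1.87 g
phenol red: 30 mg/L × 0.7 L = 21.00 mg
L-glutamine: 0.668 g/L × 0.7 L = 0.4676 g = 467.60 mg

sodium thiosulfate pentahydrate 2.31 g; trehalose dihydrate 1.87 g; phenol red 21.00 mg; L-glutamine 467.60 mg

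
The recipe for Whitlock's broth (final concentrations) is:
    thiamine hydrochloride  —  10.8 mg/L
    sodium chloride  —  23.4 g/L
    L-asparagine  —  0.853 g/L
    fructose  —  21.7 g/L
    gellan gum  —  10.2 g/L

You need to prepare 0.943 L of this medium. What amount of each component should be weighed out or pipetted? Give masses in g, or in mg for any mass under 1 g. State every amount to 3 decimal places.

Scale factor relative to 1 L: 0.943.
thiamine hydrochloride: 10.8 mg/L × 0.943 L = 10.184 mg
sodium chloride: 23.4 g/L × 0.943 L = 22.066 g
L-asparagine: 0.853 g/L × 0.943 L = 0.804379 g = 804.379 mg
fructose: 21.7 g/L × 0.943 L = 20.463 g
gellan gum: 10.2 g/L × 0.943 L = 9.619 g

thiamine hydrochloride 10.184 mg; sodium chloride 22.066 g; L-asparagine 804.379 mg; fructose 20.463 g; gellan gum 9.619 g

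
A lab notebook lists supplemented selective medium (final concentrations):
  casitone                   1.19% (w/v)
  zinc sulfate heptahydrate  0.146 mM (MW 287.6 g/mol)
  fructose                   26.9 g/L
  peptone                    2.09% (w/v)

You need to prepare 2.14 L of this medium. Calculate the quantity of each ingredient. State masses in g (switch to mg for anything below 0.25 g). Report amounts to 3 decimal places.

casitone 25.466 g; zinc sulfate heptahydrate 89.858 mg; fructose 57.566 g; peptone 44.726 g

Scale factor relative to 1 L: 2.14.
casitone: 1.19 g per 100 mL × 2140 mL ÷ 100 = 25.466 g
zinc sulfate heptahydrate: 0.146 mmol/L × 287.6 mg/mmol × 2.14 L = 89.858 mg
fructose: 26.9 g/L × 2.14 L = 57.566 g
peptone: 2.09 g per 100 mL × 2140 mL ÷ 100 = 44.726 g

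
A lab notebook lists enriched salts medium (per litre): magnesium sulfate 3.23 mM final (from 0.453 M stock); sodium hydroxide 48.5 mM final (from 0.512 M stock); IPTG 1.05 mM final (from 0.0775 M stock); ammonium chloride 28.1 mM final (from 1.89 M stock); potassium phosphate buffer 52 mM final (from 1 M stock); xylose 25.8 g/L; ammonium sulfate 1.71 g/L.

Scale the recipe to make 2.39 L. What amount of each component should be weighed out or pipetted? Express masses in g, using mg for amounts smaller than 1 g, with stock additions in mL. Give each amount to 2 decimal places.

magnesium sulfate 17.04 mL; sodium hydroxide 226.40 mL; IPTG 32.38 mL; ammonium chloride 35.53 mL; potassium phosphate buffer 124.28 mL; xylose 61.66 g; ammonium sulfate 4.09 g

Working volume: 2.39 L.
magnesium sulfate: C1V1 = C2V2 → 3.23 mM × 2390 mL ÷ 453 mM = 17.04 mL
sodium hydroxide: V = C2·V2/C1 = 48.5 mM × 2390 mL ÷ 512 mM = 226.40 mL
IPTG: V = C2·V2/C1 = 1.05 mM × 2390 mL ÷ 77.5 mM = 32.38 mL
ammonium chloride: C1V1 = C2V2 → 28.1 mM × 2390 mL ÷ 1890 mM = 35.53 mL
potassium phosphate buffer: V = C2·V2/C1 = 52 mM × 2390 mL ÷ 1000 mM = 124.28 mL
xylose: 25.8 g/L × 2.39 L = 61.66 g
ammonium sulfate: 1.71 g/L × 2.39 L = 4.09 g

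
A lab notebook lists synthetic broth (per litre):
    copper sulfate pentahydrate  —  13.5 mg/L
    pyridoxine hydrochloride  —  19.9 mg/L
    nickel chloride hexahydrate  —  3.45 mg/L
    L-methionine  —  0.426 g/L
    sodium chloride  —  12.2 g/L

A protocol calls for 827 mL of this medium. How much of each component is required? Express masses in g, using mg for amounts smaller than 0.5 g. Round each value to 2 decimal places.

copper sulfate pentahydrate 11.16 mg; pyridoxine hydrochloride 16.46 mg; nickel chloride hexahydrate 2.85 mg; L-methionine 352.30 mg; sodium chloride 10.09 g

Target volume = 827 mL = 0.827 L.
copper sulfate pentahydrate: 13.5 mg/L × 0.827 L = 11.16 mg
pyridoxine hydrochloride: 19.9 mg/L × 0.827 L = 16.46 mg
nickel chloride hexahydrate: 3.45 mg/L × 0.827 L = 2.85 mg
L-methionine: 0.426 g/L × 0.827 L = 0.352302 g = 352.30 mg
sodium chloride: 12.2 g/L × 0.827 L = 10.09 g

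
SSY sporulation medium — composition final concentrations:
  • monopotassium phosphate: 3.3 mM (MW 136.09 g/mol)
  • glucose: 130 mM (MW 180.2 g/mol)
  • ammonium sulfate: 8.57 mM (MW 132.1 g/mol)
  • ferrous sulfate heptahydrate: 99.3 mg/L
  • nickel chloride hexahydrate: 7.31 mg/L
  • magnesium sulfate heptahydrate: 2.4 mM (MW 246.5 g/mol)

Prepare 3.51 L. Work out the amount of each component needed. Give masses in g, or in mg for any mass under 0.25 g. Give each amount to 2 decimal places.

Working volume: 3.51 L.
monopotassium phosphate: 3.3 mmol/L × 136.09 g/mol × 3.51 L ÷ 1000 = 1.58 g
glucose: 130 mmol/L × 180.2 g/mol × 3.51 L ÷ 1000 = 82.23 g
ammonium sulfate: 8.57 mmol/L × 132.1 g/mol × 3.51 L ÷ 1000 = 3.97 g
ferrous sulfate heptahydrate: 99.3 mg/L × 3.51 L = 348.543 mg = 0.35 g
nickel chloride hexahydrate: 7.31 mg/L × 3.51 L = 25.66 mg
magnesium sulfate heptahydrate: 2.4 mmol/L × 246.5 g/mol × 3.51 L ÷ 1000 = 2.08 g

monopotassium phosphate 1.58 g; glucose 82.23 g; ammonium sulfate 3.97 g; ferrous sulfate heptahydrate 0.35 g; nickel chloride hexahydrate 25.66 mg; magnesium sulfate heptahydrate 2.08 g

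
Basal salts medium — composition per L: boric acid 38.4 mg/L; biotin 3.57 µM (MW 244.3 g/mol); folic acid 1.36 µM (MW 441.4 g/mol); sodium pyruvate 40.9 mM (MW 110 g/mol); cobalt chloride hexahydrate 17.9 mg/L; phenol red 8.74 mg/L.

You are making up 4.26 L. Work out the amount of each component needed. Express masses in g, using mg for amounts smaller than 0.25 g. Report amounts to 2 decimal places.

boric acid 163.58 mg; biotin 3.72 mg; folic acid 2.56 mg; sodium pyruvate 19.17 g; cobalt chloride hexahydrate 76.25 mg; phenol red 37.23 mg

Scale factor relative to 1 L: 4.26.
boric acid: 38.4 mg/L × 4.26 L = 163.58 mg
biotin: 3.57 µmol/L × 244.3 g/mol × 4.26 L ÷ 1000 = 3.72 mg
folic acid: 1.36 µmol/L × 441.4 g/mol × 4.26 L ÷ 1000 = 2.56 mg
sodium pyruvate: 40.9 mmol/L × 110 g/mol × 4.26 L ÷ 1000 = 19.17 g
cobalt chloride hexahydrate: 17.9 mg/L × 4.26 L = 76.25 mg
phenol red: 8.74 mg/L × 4.26 L = 37.23 mg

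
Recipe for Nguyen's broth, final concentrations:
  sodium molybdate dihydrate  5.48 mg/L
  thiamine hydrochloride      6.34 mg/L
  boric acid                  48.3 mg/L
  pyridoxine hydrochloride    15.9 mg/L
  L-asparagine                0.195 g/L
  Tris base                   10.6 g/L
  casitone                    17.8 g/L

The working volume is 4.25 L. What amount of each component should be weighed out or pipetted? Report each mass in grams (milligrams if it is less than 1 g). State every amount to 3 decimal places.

sodium molybdate dihydrate 23.290 mg; thiamine hydrochloride 26.945 mg; boric acid 205.275 mg; pyridoxine hydrochloride 67.575 mg; L-asparagine 828.750 mg; Tris base 45.050 g; casitone 75.650 g

Working volume: 4.25 L.
sodium molybdate dihydrate: 5.48 mg/L × 4.25 L = 23.290 mg
thiamine hydrochloride: 6.34 mg/L × 4.25 L = 26.945 mg
boric acid: 48.3 mg/L × 4.25 L = 205.275 mg
pyridoxine hydrochloride: 15.9 mg/L × 4.25 L = 67.575 mg
L-asparagine: 0.195 g/L × 4.25 L = 0.82875 g = 828.750 mg
Tris base: 10.6 g/L × 4.25 L = 45.050 g
casitone: 17.8 g/L × 4.25 L = 75.650 g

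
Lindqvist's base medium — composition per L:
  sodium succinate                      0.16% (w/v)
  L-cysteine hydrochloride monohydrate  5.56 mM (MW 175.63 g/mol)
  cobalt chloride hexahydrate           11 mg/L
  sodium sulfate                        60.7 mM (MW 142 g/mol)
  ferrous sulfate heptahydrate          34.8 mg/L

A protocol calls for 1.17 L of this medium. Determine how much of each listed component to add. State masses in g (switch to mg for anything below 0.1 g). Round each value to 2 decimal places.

Scale factor relative to 1 L: 1.17.
sodium succinate: 0.16 g per 100 mL × 1170 mL ÷ 100 = 1.87 g
L-cysteine hydrochloride monohydrate: 5.56 mmol/L × 175.63 g/mol × 1.17 L ÷ 1000 = 1.14 g
cobalt chloride hexahydrate: 11 mg/L × 1.17 L = 12.87 mg
sodium sulfate: 60.7 mmol/L × 142 g/mol × 1.17 L ÷ 1000 = 10.08 g
ferrous sulfate heptahydrate: 34.8 mg/L × 1.17 L = 40.72 mg

sodium succinate 1.87 g; L-cysteine hydrochloride monohydrate 1.14 g; cobalt chloride hexahydrate 12.87 mg; sodium sulfate 10.08 g; ferrous sulfate heptahydrate 40.72 mg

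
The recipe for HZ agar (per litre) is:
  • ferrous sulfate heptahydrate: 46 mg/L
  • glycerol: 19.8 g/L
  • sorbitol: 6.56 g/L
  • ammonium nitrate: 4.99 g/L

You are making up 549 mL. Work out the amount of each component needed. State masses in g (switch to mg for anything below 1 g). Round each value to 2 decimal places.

Scale factor relative to 1 L: 0.549.
ferrous sulfate heptahydrate: 46 mg/L × 0.549 L = 25.25 mg
glycerol: 19.8 g/L × 0.549 L = 10.87 g
sorbitol: 6.56 g/L × 0.549 L = 3.60 g
ammonium nitrate: 4.99 g/L × 0.549 L = 2.74 g

ferrous sulfate heptahydrate 25.25 mg; glycerol 10.87 g; sorbitol 3.60 g; ammonium nitrate 2.74 g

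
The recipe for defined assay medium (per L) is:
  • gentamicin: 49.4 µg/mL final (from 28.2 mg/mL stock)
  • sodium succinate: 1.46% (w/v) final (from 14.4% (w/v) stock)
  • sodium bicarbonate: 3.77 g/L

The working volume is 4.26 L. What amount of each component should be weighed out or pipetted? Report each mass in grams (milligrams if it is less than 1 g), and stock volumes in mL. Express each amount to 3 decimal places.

Working volume: 4.26 L.
gentamicin: dilute stock: 49.4 µg/mL × 4260 mL ÷ 28200 µg/mL = 7.463 mL
sodium succinate: C1V1 = C2V2 → 1.46% ÷ 14.4% × 4260 mL = 431.917 mL
sodium bicarbonate: 3.77 g/L × 4.26 L = 16.060 g

gentamicin 7.463 mL; sodium succinate 431.917 mL; sodium bicarbonate 16.060 g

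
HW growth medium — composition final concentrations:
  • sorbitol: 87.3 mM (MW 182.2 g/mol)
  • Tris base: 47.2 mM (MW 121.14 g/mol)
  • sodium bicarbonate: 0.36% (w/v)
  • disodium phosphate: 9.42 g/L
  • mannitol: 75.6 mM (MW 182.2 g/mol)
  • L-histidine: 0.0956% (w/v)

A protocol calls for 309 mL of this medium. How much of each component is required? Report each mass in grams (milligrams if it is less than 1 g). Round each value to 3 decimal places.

sorbitol 4.915 g; Tris base 1.767 g; sodium bicarbonate 1.112 g; disodium phosphate 2.911 g; mannitol 4.256 g; L-histidine 295.404 mg

Working volume: 309 mL = 0.309 L.
sorbitol: 87.3 mmol/L × 182.2 g/mol × 0.309 L ÷ 1000 = 4.915 g
Tris base: 47.2 mmol/L × 121.14 g/mol × 0.309 L ÷ 1000 = 1.767 g
sodium bicarbonate: 0.36% w/v = 3.6 g/L → 3.6 × 0.309 L = 1.112 g
disodium phosphate: 9.42 g/L × 0.309 L = 2.911 g
mannitol: 75.6 mmol/L × 182.2 g/mol × 0.309 L ÷ 1000 = 4.256 g
L-histidine: 0.0956 g per 100 mL × 309 mL ÷ 100 = 0.295404 g = 295.404 mg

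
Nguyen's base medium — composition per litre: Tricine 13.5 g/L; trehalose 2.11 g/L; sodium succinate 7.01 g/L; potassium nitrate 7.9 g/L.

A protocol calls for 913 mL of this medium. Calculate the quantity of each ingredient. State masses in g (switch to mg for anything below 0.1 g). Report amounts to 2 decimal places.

Tricine 12.33 g; trehalose 1.93 g; sodium succinate 6.40 g; potassium nitrate 7.21 g

Working volume: 913 mL = 0.913 L.
Tricine: 13.5 g/L × 0.913 L = 12.33 g
trehalose: 2.11 g/L × 0.913 L = 1.93 g
sodium succinate: 7.01 g/L × 0.913 L = 6.40 g
potassium nitrate: 7.9 g/L × 0.913 L = 7.21 g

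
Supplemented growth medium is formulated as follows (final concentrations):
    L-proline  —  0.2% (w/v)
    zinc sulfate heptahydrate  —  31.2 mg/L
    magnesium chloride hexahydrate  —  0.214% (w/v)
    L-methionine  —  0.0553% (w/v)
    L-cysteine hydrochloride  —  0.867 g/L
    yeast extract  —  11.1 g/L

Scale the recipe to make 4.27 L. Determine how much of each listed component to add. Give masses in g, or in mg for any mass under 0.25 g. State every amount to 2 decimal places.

L-proline 8.54 g; zinc sulfate heptahydrate 133.22 mg; magnesium chloride hexahydrate 9.14 g; L-methionine 2.36 g; L-cysteine hydrochloride 3.70 g; yeast extract 47.40 g

Scale factor relative to 1 L: 4.27.
L-proline: 0.2 g per 100 mL × 4270 mL ÷ 100 = 8.54 g
zinc sulfate heptahydrate: 31.2 mg/L × 4.27 L = 133.22 mg
magnesium chloride hexahydrate: 0.214% w/v = 2.14 g/L → 2.14 × 4.27 L = 9.14 g
L-methionine: 0.0553 g per 100 mL × 4270 mL ÷ 100 = 2.36 g
L-cysteine hydrochloride: 0.867 g/L × 4.27 L = 3.70 g
yeast extract: 11.1 g/L × 4.27 L = 47.40 g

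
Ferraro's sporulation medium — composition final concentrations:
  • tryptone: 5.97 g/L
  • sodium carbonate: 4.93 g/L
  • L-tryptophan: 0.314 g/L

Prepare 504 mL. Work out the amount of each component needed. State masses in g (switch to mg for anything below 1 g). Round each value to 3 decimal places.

tryptone 3.009 g; sodium carbonate 2.485 g; L-tryptophan 158.256 mg

Scale factor relative to 1 L: 0.504.
tryptone: 5.97 g/L × 0.504 L = 3.009 g
sodium carbonate: 4.93 g/L × 0.504 L = 2.485 g
L-tryptophan: 0.314 g/L × 0.504 L = 0.158256 g = 158.256 mg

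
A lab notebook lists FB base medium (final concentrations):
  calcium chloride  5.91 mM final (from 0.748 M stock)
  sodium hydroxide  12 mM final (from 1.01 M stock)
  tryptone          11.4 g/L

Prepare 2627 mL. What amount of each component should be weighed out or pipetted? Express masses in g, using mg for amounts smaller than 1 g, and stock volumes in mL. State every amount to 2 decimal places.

Scale factor relative to 1 L: 2.627.
calcium chloride: C1V1 = C2V2 → 5.91 mM × 2627 mL ÷ 748 mM = 20.76 mL
sodium hydroxide: V = C2·V2/C1 = 12 mM × 2627 mL ÷ 1010 mM = 31.21 mL
tryptone: 11.4 g/L × 2.627 L = 29.95 g

calcium chloride 20.76 mL; sodium hydroxide 31.21 mL; tryptone 29.95 g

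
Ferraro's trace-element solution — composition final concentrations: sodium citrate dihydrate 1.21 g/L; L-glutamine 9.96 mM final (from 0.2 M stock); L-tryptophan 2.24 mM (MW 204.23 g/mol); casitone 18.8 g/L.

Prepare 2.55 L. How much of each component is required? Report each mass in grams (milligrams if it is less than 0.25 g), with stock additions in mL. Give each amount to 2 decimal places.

Working volume: 2.55 L.
sodium citrate dihydrate: 1.21 g/L × 2.55 L = 3.09 g
L-glutamine: V = C2·V2/C1 = 9.96 mM × 2550 mL ÷ 200 mM = 126.99 mL
L-tryptophan: 2.24 mmol/L × 204.23 g/mol × 2.55 L ÷ 1000 = 1.17 g
casitone: 18.8 g/L × 2.55 L = 47.94 g

sodium citrate dihydrate 3.09 g; L-glutamine 126.99 mL; L-tryptophan 1.17 g; casitone 47.94 g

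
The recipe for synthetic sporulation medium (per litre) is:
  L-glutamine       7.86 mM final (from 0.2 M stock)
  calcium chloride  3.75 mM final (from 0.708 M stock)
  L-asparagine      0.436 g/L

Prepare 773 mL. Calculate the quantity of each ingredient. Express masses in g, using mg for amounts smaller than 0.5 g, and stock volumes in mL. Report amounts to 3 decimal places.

L-glutamine 30.379 mL; calcium chloride 4.094 mL; L-asparagine 337.028 mg

Target volume = 773 mL = 0.773 L.
L-glutamine: V = C2·V2/C1 = 7.86 mM × 773 mL ÷ 200 mM = 30.379 mL
calcium chloride: dilute stock: 3.75 mM × 773 mL ÷ 708 mM = 4.094 mL
L-asparagine: 0.436 g/L × 0.773 L = 0.337028 g = 337.028 mg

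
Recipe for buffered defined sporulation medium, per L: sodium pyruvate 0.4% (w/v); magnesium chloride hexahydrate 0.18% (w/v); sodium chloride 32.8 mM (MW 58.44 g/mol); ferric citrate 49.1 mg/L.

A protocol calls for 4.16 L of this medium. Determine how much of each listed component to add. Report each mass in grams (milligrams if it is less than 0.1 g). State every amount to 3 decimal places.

sodium pyruvate 16.640 g; magnesium chloride hexahydrate 7.488 g; sodium chloride 7.974 g; ferric citrate 0.204 g

Working volume: 4.16 L.
sodium pyruvate: 0.4% w/v = 4 g/L → 4 × 4.16 L = 16.640 g
magnesium chloride hexahydrate: 0.18% w/v = 1.8 g/L → 1.8 × 4.16 L = 7.488 g
sodium chloride: 32.8 mmol/L × 58.44 g/mol × 4.16 L ÷ 1000 = 7.974 g
ferric citrate: 49.1 mg/L × 4.16 L = 204.256 mg = 0.204 g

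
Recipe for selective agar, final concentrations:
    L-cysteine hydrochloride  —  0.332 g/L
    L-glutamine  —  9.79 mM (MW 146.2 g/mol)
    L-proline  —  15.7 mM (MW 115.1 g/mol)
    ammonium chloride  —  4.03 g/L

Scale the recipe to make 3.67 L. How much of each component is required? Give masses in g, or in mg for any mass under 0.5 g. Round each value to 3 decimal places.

Working volume: 3.67 L.
L-cysteine hydrochloride: 0.332 g/L × 3.67 L = 1.218 g
L-glutamine: 9.79 mmol/L × 146.2 g/mol × 3.67 L ÷ 1000 = 5.253 g
L-proline: 15.7 mmol/L × 115.1 g/mol × 3.67 L ÷ 1000 = 6.632 g
ammonium chloride: 4.03 g/L × 3.67 L = 14.790 g

L-cysteine hydrochloride 1.218 g; L-glutamine 5.253 g; L-proline 6.632 g; ammonium chloride 14.790 g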